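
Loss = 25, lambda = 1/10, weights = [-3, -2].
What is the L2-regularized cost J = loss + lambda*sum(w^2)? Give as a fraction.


L2 sq norm = sum(w^2) = 13. J = 25 + 1/10 * 13 = 263/10.

263/10


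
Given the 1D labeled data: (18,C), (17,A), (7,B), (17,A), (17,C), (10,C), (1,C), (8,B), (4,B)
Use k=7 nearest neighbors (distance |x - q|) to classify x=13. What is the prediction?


Distances: |18-13|=5, |17-13|=4, |7-13|=6, |17-13|=4, |17-13|=4, |10-13|=3, |1-13|=12, |8-13|=5, |4-13|=9. 7 nearest: (10,C), (17,A), (17,A), (17,C), (8,B), (18,C), (7,B). Counts: {'C': 3, 'A': 2, 'B': 2}. Majority class: C.

C


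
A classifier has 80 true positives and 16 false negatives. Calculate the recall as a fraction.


Recall = TP / (TP + FN) = 80 / 96 = 5/6.

5/6


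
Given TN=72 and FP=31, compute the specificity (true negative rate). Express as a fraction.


Specificity = TN / (TN + FP) = 72 / 103 = 72/103.

72/103


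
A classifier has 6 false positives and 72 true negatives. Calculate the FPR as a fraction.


FPR = FP / (FP + TN) = 6 / 78 = 1/13.

1/13


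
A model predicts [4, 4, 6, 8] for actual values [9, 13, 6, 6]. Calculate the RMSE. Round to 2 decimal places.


MSE = 27.5000. RMSE = sqrt(27.5000) = 5.24.

5.24


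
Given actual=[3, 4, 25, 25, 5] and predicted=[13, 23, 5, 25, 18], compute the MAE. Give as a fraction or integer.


MAE = (1/5) * (|3-13|=10 + |4-23|=19 + |25-5|=20 + |25-25|=0 + |5-18|=13). Sum = 62. MAE = 62/5.

62/5


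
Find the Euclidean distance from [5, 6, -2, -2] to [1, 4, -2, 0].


d = sqrt(sum of squared differences). (5-1)^2=16, (6-4)^2=4, (-2--2)^2=0, (-2-0)^2=4. Sum = 24.

sqrt(24)


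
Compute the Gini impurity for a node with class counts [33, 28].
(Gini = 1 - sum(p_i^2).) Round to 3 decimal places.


Total = 61. Proportions: 33/61, 28/61. sum(p_i^2) = 0.5034. Gini = 1 - 0.5034 = 0.4966, which rounds to 0.497.

0.497


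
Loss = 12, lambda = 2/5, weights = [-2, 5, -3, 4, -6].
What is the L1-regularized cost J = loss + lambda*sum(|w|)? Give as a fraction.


L1 norm = sum(|w|) = 20. J = 12 + 2/5 * 20 = 20.

20


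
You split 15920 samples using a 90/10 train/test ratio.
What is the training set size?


Test set = 15920 * 10% = 1592. Training set = 15920 - 1592 = 14328.

14328


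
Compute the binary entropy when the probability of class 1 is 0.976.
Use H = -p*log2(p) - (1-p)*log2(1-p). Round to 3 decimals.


H = -0.976*log2(0.976) - 0.024*log2(0.024) = 0.163.

0.163


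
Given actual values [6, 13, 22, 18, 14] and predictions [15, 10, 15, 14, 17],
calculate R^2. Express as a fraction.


Mean(y) = 73/5. SS_res = 164. SS_tot = 716/5. R^2 = 1 - 164/(716/5) = -26/179.

-26/179


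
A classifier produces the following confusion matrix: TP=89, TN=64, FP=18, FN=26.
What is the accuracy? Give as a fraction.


Accuracy = (TP + TN) / (TP + TN + FP + FN) = (89 + 64) / 197 = 153/197.

153/197


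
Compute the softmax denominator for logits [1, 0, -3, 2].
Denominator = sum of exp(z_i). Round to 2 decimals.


Denom = e^1=2.7183 + e^0=1.0000 + e^-3=0.0498 + e^2=7.3891. Sum = 11.1572, which rounds to 11.16.

11.16


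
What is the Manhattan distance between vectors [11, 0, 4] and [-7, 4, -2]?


d = sum of absolute differences: |11--7|=18 + |0-4|=4 + |4--2|=6 = 28.

28


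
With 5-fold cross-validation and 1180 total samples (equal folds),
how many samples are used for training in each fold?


Each validation fold has 1180/5 = 236 samples. Training set = 1180 - 236 = 944.

944


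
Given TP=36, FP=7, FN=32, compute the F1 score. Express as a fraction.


Precision = 36/43 = 36/43. Recall = 36/68 = 9/17. F1 = 2*P*R/(P+R) = 24/37.

24/37


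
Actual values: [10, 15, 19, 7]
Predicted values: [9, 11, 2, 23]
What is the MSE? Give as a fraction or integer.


MSE = (1/4) * ((10-9)^2=1 + (15-11)^2=16 + (19-2)^2=289 + (7-23)^2=256). Sum = 562. MSE = 281/2.

281/2


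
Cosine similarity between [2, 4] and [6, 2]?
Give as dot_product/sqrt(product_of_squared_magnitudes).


dot = 20. |a|^2 = 20, |b|^2 = 40. cos = 20/sqrt(800).

20/sqrt(800)


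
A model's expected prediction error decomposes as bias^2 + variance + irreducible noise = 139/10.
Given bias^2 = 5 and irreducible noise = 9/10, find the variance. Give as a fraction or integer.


Total error = bias^2 + variance + irreducible noise. So variance = 139/10 - 5 - 9/10 = 8.

8


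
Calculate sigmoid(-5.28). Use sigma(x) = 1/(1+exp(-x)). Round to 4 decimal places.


sigma(-5.28) = 1/(1+e^(5.28)) = 1/(1+196.369875) = 1/197.369875 = 0.0051.

0.0051


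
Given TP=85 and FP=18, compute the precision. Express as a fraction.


Precision = TP / (TP + FP) = 85 / 103 = 85/103.

85/103


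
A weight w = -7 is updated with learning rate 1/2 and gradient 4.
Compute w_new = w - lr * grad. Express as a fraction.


w_new = -7 - 1/2 * 4 = -7 - 2 = -9.

-9


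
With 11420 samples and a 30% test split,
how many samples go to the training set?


Test set = 11420 * 30% = 3426. Training set = 11420 - 3426 = 7994.

7994


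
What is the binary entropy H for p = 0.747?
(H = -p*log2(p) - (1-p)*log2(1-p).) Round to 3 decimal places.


H = -0.747*log2(0.747) - 0.253*log2(0.253) = 0.816.

0.816


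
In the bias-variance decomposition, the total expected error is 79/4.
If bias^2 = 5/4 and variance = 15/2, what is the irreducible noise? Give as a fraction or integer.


Total error = bias^2 + variance + irreducible noise. So irreducible noise = 79/4 - 5/4 - 15/2 = 11.

11


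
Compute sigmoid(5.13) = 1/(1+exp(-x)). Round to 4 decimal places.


sigma(5.13) = 1/(1+e^(-5.13)) = 1/(1+0.005917) = 1/1.005917 = 0.9941.

0.9941


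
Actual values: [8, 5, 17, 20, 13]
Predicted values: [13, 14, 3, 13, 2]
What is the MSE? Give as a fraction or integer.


MSE = (1/5) * ((8-13)^2=25 + (5-14)^2=81 + (17-3)^2=196 + (20-13)^2=49 + (13-2)^2=121). Sum = 472. MSE = 472/5.

472/5


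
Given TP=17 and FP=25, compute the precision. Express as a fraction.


Precision = TP / (TP + FP) = 17 / 42 = 17/42.

17/42


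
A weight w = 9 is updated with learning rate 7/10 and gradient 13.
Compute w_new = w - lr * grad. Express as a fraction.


w_new = 9 - 7/10 * 13 = 9 - 91/10 = -1/10.

-1/10


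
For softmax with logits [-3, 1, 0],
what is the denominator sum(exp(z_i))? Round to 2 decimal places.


Denom = e^-3=0.0498 + e^1=2.7183 + e^0=1.0000. Sum = 3.7681, which rounds to 3.77.

3.77


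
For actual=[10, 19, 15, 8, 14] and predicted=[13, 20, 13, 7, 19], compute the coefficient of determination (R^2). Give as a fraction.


Mean(y) = 66/5. SS_res = 40. SS_tot = 374/5. R^2 = 1 - 40/(374/5) = 87/187.

87/187


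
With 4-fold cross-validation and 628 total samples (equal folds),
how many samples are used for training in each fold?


Each validation fold has 628/4 = 157 samples. Training set = 628 - 157 = 471.

471


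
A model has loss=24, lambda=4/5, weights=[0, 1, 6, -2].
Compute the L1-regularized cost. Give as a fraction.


L1 norm = sum(|w|) = 9. J = 24 + 4/5 * 9 = 156/5.

156/5


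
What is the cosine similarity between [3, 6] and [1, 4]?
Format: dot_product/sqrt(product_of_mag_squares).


dot = 27. |a|^2 = 45, |b|^2 = 17. cos = 27/sqrt(765).

27/sqrt(765)


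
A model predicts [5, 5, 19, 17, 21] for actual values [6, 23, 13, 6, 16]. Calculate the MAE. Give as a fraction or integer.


MAE = (1/5) * (|6-5|=1 + |23-5|=18 + |13-19|=6 + |6-17|=11 + |16-21|=5). Sum = 41. MAE = 41/5.

41/5


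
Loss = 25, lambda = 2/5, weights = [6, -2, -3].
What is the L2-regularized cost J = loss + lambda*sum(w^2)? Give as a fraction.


L2 sq norm = sum(w^2) = 49. J = 25 + 2/5 * 49 = 223/5.

223/5


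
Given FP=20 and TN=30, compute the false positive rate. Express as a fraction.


FPR = FP / (FP + TN) = 20 / 50 = 2/5.

2/5


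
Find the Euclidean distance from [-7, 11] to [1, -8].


d = sqrt(sum of squared differences). (-7-1)^2=64, (11--8)^2=361. Sum = 425.

sqrt(425)


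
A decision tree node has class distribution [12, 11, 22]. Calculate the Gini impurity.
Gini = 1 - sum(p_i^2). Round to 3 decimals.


Total = 45. Proportions: 12/45, 11/45, 22/45. sum(p_i^2) = 0.3699. Gini = 1 - 0.3699 = 0.6301, which rounds to 0.630.

0.630


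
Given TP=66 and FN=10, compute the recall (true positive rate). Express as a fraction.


Recall = TP / (TP + FN) = 66 / 76 = 33/38.

33/38


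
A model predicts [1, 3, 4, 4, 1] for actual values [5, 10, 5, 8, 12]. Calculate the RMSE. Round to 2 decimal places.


MSE = 40.6000. RMSE = sqrt(40.6000) = 6.37.

6.37


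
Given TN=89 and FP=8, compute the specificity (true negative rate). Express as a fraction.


Specificity = TN / (TN + FP) = 89 / 97 = 89/97.

89/97


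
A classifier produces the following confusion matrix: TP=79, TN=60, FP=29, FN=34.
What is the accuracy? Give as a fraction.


Accuracy = (TP + TN) / (TP + TN + FP + FN) = (79 + 60) / 202 = 139/202.

139/202


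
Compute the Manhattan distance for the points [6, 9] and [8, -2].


d = sum of absolute differences: |6-8|=2 + |9--2|=11 = 13.

13


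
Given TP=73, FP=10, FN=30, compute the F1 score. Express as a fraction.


Precision = 73/83 = 73/83. Recall = 73/103 = 73/103. F1 = 2*P*R/(P+R) = 73/93.

73/93


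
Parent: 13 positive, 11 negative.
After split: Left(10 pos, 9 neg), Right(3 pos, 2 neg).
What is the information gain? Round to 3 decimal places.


H(parent) = 0.9950. H(left) = 0.9980, H(right) = 0.9710. Weighted = (19/24)*0.9980 + (5/24)*0.9710 = 0.9924. IG = 0.9950 - 0.9924 = 0.0026, which rounds to 0.003.

0.003


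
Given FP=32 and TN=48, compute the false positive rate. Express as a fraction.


FPR = FP / (FP + TN) = 32 / 80 = 2/5.

2/5


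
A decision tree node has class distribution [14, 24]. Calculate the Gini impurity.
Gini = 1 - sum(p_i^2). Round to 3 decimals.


Total = 38. Proportions: 14/38, 24/38. sum(p_i^2) = 0.5346. Gini = 1 - 0.5346 = 0.4654, which rounds to 0.465.

0.465


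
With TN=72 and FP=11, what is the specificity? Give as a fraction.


Specificity = TN / (TN + FP) = 72 / 83 = 72/83.

72/83


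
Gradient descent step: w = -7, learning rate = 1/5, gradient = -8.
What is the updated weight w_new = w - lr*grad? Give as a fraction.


w_new = -7 - 1/5 * -8 = -7 - -8/5 = -27/5.

-27/5


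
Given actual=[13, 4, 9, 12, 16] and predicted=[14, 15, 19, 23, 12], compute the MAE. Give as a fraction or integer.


MAE = (1/5) * (|13-14|=1 + |4-15|=11 + |9-19|=10 + |12-23|=11 + |16-12|=4). Sum = 37. MAE = 37/5.

37/5


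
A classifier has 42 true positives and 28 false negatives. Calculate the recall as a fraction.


Recall = TP / (TP + FN) = 42 / 70 = 3/5.

3/5


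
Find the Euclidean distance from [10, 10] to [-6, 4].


d = sqrt(sum of squared differences). (10--6)^2=256, (10-4)^2=36. Sum = 292.

sqrt(292)


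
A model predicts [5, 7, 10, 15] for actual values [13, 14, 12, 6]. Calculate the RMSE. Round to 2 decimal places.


MSE = 49.5000. RMSE = sqrt(49.5000) = 7.04.

7.04


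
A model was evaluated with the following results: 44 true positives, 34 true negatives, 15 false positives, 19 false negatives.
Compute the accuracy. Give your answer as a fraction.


Accuracy = (TP + TN) / (TP + TN + FP + FN) = (44 + 34) / 112 = 39/56.

39/56


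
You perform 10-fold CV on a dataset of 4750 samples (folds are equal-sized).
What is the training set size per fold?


Each validation fold has 4750/10 = 475 samples. Training set = 4750 - 475 = 4275.

4275


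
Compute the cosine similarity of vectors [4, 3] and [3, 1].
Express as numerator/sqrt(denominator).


dot = 15. |a|^2 = 25, |b|^2 = 10. cos = 15/sqrt(250).

15/sqrt(250)


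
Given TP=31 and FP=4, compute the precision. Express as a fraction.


Precision = TP / (TP + FP) = 31 / 35 = 31/35.

31/35


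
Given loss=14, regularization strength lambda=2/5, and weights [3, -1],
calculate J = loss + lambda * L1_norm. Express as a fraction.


L1 norm = sum(|w|) = 4. J = 14 + 2/5 * 4 = 78/5.

78/5


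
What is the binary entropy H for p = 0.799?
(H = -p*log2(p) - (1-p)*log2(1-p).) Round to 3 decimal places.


H = -0.799*log2(0.799) - 0.201*log2(0.201) = 0.724.

0.724


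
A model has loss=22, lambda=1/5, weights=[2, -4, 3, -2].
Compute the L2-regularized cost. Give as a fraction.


L2 sq norm = sum(w^2) = 33. J = 22 + 1/5 * 33 = 143/5.

143/5


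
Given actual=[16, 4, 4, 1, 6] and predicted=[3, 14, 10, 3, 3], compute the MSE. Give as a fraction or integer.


MSE = (1/5) * ((16-3)^2=169 + (4-14)^2=100 + (4-10)^2=36 + (1-3)^2=4 + (6-3)^2=9). Sum = 318. MSE = 318/5.

318/5


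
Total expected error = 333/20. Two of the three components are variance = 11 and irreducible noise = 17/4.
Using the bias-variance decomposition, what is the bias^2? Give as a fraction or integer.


Total error = bias^2 + variance + irreducible noise. So bias^2 = 333/20 - 11 - 17/4 = 7/5.

7/5


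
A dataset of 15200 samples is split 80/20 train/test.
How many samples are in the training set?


Test set = 15200 * 20% = 3040. Training set = 15200 - 3040 = 12160.

12160


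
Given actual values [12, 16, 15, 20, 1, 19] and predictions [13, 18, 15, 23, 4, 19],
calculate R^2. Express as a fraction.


Mean(y) = 83/6. SS_res = 23. SS_tot = 1433/6. R^2 = 1 - 23/(1433/6) = 1295/1433.

1295/1433


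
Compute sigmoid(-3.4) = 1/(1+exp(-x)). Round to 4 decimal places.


sigma(-3.4) = 1/(1+e^(3.4)) = 1/(1+29.964100) = 1/30.964100 = 0.0323.

0.0323


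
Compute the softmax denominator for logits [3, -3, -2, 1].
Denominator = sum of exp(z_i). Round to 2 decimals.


Denom = e^3=20.0855 + e^-3=0.0498 + e^-2=0.1353 + e^1=2.7183. Sum = 22.9889, which rounds to 22.99.

22.99


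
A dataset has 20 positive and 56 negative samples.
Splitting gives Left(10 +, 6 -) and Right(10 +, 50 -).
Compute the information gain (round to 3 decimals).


H(parent) = 0.8315. H(left) = 0.9544, H(right) = 0.6500. Weighted = (16/76)*0.9544 + (60/76)*0.6500 = 0.7141. IG = 0.8315 - 0.7141 = 0.1174, which rounds to 0.117.

0.117


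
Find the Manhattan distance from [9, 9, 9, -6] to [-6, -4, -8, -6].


d = sum of absolute differences: |9--6|=15 + |9--4|=13 + |9--8|=17 + |-6--6|=0 = 45.

45


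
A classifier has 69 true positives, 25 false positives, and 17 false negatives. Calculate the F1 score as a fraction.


Precision = 69/94 = 69/94. Recall = 69/86 = 69/86. F1 = 2*P*R/(P+R) = 23/30.

23/30


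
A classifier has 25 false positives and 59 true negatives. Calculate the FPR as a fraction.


FPR = FP / (FP + TN) = 25 / 84 = 25/84.

25/84


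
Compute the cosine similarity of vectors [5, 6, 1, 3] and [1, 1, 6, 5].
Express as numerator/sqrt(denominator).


dot = 32. |a|^2 = 71, |b|^2 = 63. cos = 32/sqrt(4473).

32/sqrt(4473)


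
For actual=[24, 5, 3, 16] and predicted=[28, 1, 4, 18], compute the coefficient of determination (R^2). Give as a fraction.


Mean(y) = 12. SS_res = 37. SS_tot = 290. R^2 = 1 - 37/(290) = 253/290.

253/290


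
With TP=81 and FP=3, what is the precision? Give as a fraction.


Precision = TP / (TP + FP) = 81 / 84 = 27/28.

27/28


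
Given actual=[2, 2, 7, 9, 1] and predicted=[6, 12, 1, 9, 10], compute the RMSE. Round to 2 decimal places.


MSE = 46.6000. RMSE = sqrt(46.6000) = 6.83.

6.83


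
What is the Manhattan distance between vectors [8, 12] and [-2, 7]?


d = sum of absolute differences: |8--2|=10 + |12-7|=5 = 15.

15


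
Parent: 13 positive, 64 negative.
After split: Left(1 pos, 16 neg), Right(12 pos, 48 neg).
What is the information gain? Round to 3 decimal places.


H(parent) = 0.6550. H(left) = 0.3228, H(right) = 0.7219. Weighted = (17/77)*0.3228 + (60/77)*0.7219 = 0.6338. IG = 0.6550 - 0.6338 = 0.0212, which rounds to 0.021.

0.021


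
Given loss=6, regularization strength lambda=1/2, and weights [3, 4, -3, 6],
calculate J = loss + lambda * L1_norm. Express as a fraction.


L1 norm = sum(|w|) = 16. J = 6 + 1/2 * 16 = 14.

14


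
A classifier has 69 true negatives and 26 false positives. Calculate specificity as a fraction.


Specificity = TN / (TN + FP) = 69 / 95 = 69/95.

69/95


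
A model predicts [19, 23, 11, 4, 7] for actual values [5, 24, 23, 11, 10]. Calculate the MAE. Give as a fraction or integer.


MAE = (1/5) * (|5-19|=14 + |24-23|=1 + |23-11|=12 + |11-4|=7 + |10-7|=3). Sum = 37. MAE = 37/5.

37/5


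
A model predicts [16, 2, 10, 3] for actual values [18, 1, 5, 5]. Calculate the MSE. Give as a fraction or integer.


MSE = (1/4) * ((18-16)^2=4 + (1-2)^2=1 + (5-10)^2=25 + (5-3)^2=4). Sum = 34. MSE = 17/2.

17/2


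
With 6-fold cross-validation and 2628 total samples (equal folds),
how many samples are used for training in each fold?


Each validation fold has 2628/6 = 438 samples. Training set = 2628 - 438 = 2190.

2190


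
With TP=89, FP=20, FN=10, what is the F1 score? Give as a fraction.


Precision = 89/109 = 89/109. Recall = 89/99 = 89/99. F1 = 2*P*R/(P+R) = 89/104.

89/104


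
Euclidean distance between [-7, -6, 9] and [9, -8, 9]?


d = sqrt(sum of squared differences). (-7-9)^2=256, (-6--8)^2=4, (9-9)^2=0. Sum = 260.

sqrt(260)


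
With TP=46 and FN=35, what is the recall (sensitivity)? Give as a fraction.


Recall = TP / (TP + FN) = 46 / 81 = 46/81.

46/81


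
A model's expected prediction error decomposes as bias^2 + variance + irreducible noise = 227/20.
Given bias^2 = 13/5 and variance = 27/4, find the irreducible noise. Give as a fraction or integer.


Total error = bias^2 + variance + irreducible noise. So irreducible noise = 227/20 - 13/5 - 27/4 = 2.

2


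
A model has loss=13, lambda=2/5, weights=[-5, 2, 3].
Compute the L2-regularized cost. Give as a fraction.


L2 sq norm = sum(w^2) = 38. J = 13 + 2/5 * 38 = 141/5.

141/5


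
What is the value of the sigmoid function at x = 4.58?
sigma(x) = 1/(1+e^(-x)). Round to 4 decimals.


sigma(4.58) = 1/(1+e^(-4.58)) = 1/(1+0.010255) = 1/1.010255 = 0.9898.

0.9898


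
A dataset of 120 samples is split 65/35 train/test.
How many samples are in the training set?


Test set = 120 * 35% = 42. Training set = 120 - 42 = 78.

78


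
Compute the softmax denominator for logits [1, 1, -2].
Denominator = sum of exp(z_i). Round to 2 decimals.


Denom = e^1=2.7183 + e^1=2.7183 + e^-2=0.1353. Sum = 5.5719, which rounds to 5.57.

5.57


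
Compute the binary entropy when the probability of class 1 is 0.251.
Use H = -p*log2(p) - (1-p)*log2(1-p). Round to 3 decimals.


H = -0.251*log2(0.251) - 0.749*log2(0.749) = 0.813.

0.813


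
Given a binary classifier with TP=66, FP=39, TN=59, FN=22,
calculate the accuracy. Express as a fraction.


Accuracy = (TP + TN) / (TP + TN + FP + FN) = (66 + 59) / 186 = 125/186.

125/186


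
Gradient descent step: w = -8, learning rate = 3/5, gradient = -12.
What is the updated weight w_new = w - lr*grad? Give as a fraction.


w_new = -8 - 3/5 * -12 = -8 - -36/5 = -4/5.

-4/5


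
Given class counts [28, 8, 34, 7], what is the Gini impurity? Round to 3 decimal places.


Total = 77. Proportions: 28/77, 8/77, 34/77, 7/77. sum(p_i^2) = 0.3463. Gini = 1 - 0.3463 = 0.6537, which rounds to 0.654.

0.654


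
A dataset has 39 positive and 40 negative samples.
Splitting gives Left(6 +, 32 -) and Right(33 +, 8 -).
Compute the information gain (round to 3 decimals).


H(parent) = 0.9999. H(left) = 0.6292, H(right) = 0.7121. Weighted = (38/79)*0.6292 + (41/79)*0.7121 = 0.6722. IG = 0.9999 - 0.6722 = 0.3277, which rounds to 0.328.

0.328


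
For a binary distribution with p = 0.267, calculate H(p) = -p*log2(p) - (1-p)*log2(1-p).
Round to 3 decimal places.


H = -0.267*log2(0.267) - 0.733*log2(0.733) = 0.837.

0.837


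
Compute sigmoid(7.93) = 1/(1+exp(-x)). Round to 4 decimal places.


sigma(7.93) = 1/(1+e^(-7.93)) = 1/(1+0.000360) = 1/1.000360 = 0.9996.

0.9996


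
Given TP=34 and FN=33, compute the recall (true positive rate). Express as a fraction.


Recall = TP / (TP + FN) = 34 / 67 = 34/67.

34/67


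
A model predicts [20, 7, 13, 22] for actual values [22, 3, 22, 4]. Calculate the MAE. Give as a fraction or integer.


MAE = (1/4) * (|22-20|=2 + |3-7|=4 + |22-13|=9 + |4-22|=18). Sum = 33. MAE = 33/4.

33/4


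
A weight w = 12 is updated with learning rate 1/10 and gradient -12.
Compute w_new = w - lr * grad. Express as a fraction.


w_new = 12 - 1/10 * -12 = 12 - -6/5 = 66/5.

66/5


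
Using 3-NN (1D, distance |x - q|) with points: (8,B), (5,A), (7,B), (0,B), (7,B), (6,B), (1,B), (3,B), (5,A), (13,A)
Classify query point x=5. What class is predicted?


Distances: |8-5|=3, |5-5|=0, |7-5|=2, |0-5|=5, |7-5|=2, |6-5|=1, |1-5|=4, |3-5|=2, |5-5|=0, |13-5|=8. 3 nearest: (5,A), (5,A), (6,B). Counts: {'A': 2, 'B': 1}. Majority class: A.

A


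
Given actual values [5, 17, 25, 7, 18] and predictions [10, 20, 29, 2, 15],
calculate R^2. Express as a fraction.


Mean(y) = 72/5. SS_res = 84. SS_tot = 1376/5. R^2 = 1 - 84/(1376/5) = 239/344.

239/344


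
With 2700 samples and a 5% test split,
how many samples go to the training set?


Test set = 2700 * 5% = 135. Training set = 2700 - 135 = 2565.

2565


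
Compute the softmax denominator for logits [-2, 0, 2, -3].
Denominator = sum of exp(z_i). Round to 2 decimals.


Denom = e^-2=0.1353 + e^0=1.0000 + e^2=7.3891 + e^-3=0.0498. Sum = 8.5742, which rounds to 8.57.

8.57


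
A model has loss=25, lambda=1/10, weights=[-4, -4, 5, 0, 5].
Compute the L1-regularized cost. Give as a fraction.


L1 norm = sum(|w|) = 18. J = 25 + 1/10 * 18 = 134/5.

134/5


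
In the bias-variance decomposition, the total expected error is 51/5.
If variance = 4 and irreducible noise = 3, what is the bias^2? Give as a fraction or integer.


Total error = bias^2 + variance + irreducible noise. So bias^2 = 51/5 - 4 - 3 = 16/5.

16/5


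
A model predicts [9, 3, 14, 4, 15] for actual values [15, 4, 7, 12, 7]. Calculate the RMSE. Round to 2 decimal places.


MSE = 42.8000. RMSE = sqrt(42.8000) = 6.54.

6.54


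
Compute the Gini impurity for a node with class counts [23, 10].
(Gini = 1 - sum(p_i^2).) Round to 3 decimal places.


Total = 33. Proportions: 23/33, 10/33. sum(p_i^2) = 0.5776. Gini = 1 - 0.5776 = 0.4224, which rounds to 0.422.

0.422


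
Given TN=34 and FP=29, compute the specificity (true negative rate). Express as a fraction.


Specificity = TN / (TN + FP) = 34 / 63 = 34/63.

34/63


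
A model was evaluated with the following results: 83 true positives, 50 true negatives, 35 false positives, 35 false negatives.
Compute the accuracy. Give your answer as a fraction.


Accuracy = (TP + TN) / (TP + TN + FP + FN) = (83 + 50) / 203 = 19/29.

19/29


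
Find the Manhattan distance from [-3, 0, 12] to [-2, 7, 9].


d = sum of absolute differences: |-3--2|=1 + |0-7|=7 + |12-9|=3 = 11.

11


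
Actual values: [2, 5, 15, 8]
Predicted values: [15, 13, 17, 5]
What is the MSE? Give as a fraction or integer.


MSE = (1/4) * ((2-15)^2=169 + (5-13)^2=64 + (15-17)^2=4 + (8-5)^2=9). Sum = 246. MSE = 123/2.

123/2


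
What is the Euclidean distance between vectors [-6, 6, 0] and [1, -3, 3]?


d = sqrt(sum of squared differences). (-6-1)^2=49, (6--3)^2=81, (0-3)^2=9. Sum = 139.

sqrt(139)


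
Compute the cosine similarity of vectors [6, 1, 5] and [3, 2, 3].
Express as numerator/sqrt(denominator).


dot = 35. |a|^2 = 62, |b|^2 = 22. cos = 35/sqrt(1364).

35/sqrt(1364)


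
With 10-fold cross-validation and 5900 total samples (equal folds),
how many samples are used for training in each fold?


Each validation fold has 5900/10 = 590 samples. Training set = 5900 - 590 = 5310.

5310


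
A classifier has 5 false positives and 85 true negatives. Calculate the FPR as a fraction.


FPR = FP / (FP + TN) = 5 / 90 = 1/18.

1/18


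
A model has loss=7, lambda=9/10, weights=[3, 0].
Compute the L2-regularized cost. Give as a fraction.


L2 sq norm = sum(w^2) = 9. J = 7 + 9/10 * 9 = 151/10.

151/10


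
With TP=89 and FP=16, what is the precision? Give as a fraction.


Precision = TP / (TP + FP) = 89 / 105 = 89/105.

89/105


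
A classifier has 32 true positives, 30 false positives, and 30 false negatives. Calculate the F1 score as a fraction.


Precision = 32/62 = 16/31. Recall = 32/62 = 16/31. F1 = 2*P*R/(P+R) = 16/31.

16/31


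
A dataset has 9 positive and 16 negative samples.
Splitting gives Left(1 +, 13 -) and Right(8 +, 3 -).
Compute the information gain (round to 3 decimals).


H(parent) = 0.9427. H(left) = 0.3712, H(right) = 0.8454. Weighted = (14/25)*0.3712 + (11/25)*0.8454 = 0.5798. IG = 0.9427 - 0.5798 = 0.3629, which rounds to 0.363.

0.363


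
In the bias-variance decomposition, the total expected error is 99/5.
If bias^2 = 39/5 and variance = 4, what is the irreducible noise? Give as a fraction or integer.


Total error = bias^2 + variance + irreducible noise. So irreducible noise = 99/5 - 39/5 - 4 = 8.

8


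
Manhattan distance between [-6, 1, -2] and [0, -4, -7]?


d = sum of absolute differences: |-6-0|=6 + |1--4|=5 + |-2--7|=5 = 16.

16


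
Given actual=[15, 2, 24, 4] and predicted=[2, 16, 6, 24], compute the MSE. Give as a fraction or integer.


MSE = (1/4) * ((15-2)^2=169 + (2-16)^2=196 + (24-6)^2=324 + (4-24)^2=400). Sum = 1089. MSE = 1089/4.

1089/4


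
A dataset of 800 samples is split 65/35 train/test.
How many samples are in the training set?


Test set = 800 * 35% = 280. Training set = 800 - 280 = 520.

520


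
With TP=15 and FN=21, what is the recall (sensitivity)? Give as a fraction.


Recall = TP / (TP + FN) = 15 / 36 = 5/12.

5/12


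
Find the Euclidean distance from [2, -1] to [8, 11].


d = sqrt(sum of squared differences). (2-8)^2=36, (-1-11)^2=144. Sum = 180.

sqrt(180)


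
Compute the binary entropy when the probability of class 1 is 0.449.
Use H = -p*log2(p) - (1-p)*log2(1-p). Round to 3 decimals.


H = -0.449*log2(0.449) - 0.551*log2(0.551) = 0.992.

0.992


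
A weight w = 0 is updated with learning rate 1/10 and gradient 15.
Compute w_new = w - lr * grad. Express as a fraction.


w_new = 0 - 1/10 * 15 = 0 - 3/2 = -3/2.

-3/2


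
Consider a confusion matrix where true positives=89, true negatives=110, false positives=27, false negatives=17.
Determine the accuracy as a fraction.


Accuracy = (TP + TN) / (TP + TN + FP + FN) = (89 + 110) / 243 = 199/243.

199/243


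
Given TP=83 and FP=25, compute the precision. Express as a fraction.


Precision = TP / (TP + FP) = 83 / 108 = 83/108.

83/108


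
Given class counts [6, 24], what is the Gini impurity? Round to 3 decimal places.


Total = 30. Proportions: 6/30, 24/30. sum(p_i^2) = 0.6800. Gini = 1 - 0.6800 = 0.3200, which rounds to 0.320.

0.320


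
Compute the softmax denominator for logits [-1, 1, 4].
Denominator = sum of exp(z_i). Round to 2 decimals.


Denom = e^-1=0.3679 + e^1=2.7183 + e^4=54.5982. Sum = 57.6844, which rounds to 57.68.

57.68


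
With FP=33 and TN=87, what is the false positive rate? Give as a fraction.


FPR = FP / (FP + TN) = 33 / 120 = 11/40.

11/40


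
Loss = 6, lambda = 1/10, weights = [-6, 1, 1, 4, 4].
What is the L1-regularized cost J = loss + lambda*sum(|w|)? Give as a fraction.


L1 norm = sum(|w|) = 16. J = 6 + 1/10 * 16 = 38/5.

38/5


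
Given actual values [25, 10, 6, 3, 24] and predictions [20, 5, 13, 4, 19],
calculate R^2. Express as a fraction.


Mean(y) = 68/5. SS_res = 125. SS_tot = 2106/5. R^2 = 1 - 125/(2106/5) = 1481/2106.

1481/2106


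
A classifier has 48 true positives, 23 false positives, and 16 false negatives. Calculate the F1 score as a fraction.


Precision = 48/71 = 48/71. Recall = 48/64 = 3/4. F1 = 2*P*R/(P+R) = 32/45.

32/45


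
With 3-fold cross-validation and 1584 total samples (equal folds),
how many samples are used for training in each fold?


Each validation fold has 1584/3 = 528 samples. Training set = 1584 - 528 = 1056.

1056


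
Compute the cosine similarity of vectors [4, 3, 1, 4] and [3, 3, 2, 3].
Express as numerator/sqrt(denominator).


dot = 35. |a|^2 = 42, |b|^2 = 31. cos = 35/sqrt(1302).

35/sqrt(1302)


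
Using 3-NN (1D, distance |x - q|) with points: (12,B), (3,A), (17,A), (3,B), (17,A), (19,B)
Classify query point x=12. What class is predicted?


Distances: |12-12|=0, |3-12|=9, |17-12|=5, |3-12|=9, |17-12|=5, |19-12|=7. 3 nearest: (12,B), (17,A), (17,A). Counts: {'B': 1, 'A': 2}. Majority class: A.

A


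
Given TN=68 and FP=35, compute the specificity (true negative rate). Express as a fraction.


Specificity = TN / (TN + FP) = 68 / 103 = 68/103.

68/103


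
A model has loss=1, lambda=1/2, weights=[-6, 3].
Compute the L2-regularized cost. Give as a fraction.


L2 sq norm = sum(w^2) = 45. J = 1 + 1/2 * 45 = 47/2.

47/2


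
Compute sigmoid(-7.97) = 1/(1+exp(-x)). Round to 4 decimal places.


sigma(-7.97) = 1/(1+e^(7.97)) = 1/(1+2892.857364) = 1/2893.857364 = 0.0003.

0.0003


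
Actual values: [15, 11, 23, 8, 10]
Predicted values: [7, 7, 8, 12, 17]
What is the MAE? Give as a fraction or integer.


MAE = (1/5) * (|15-7|=8 + |11-7|=4 + |23-8|=15 + |8-12|=4 + |10-17|=7). Sum = 38. MAE = 38/5.

38/5


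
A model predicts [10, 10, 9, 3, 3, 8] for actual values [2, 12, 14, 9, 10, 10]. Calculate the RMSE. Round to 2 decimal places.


MSE = 30.3333. RMSE = sqrt(30.3333) = 5.51.

5.51


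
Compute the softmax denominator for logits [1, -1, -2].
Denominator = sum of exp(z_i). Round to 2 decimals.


Denom = e^1=2.7183 + e^-1=0.3679 + e^-2=0.1353. Sum = 3.2215, which rounds to 3.22.

3.22


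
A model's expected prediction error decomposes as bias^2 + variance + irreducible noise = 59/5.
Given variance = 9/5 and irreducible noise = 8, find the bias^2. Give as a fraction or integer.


Total error = bias^2 + variance + irreducible noise. So bias^2 = 59/5 - 9/5 - 8 = 2.

2


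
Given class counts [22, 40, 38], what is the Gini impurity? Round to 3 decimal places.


Total = 100. Proportions: 22/100, 40/100, 38/100. sum(p_i^2) = 0.3528. Gini = 1 - 0.3528 = 0.6472, which rounds to 0.647.

0.647


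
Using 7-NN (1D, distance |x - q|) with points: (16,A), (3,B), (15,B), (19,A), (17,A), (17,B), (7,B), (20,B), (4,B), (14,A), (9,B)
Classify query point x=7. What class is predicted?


Distances: |16-7|=9, |3-7|=4, |15-7|=8, |19-7|=12, |17-7|=10, |17-7|=10, |7-7|=0, |20-7|=13, |4-7|=3, |14-7|=7, |9-7|=2. 7 nearest: (7,B), (9,B), (4,B), (3,B), (14,A), (15,B), (16,A). Counts: {'B': 5, 'A': 2}. Majority class: B.

B


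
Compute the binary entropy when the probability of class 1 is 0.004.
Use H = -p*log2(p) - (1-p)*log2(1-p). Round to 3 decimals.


H = -0.004*log2(0.004) - 0.996*log2(0.996) = 0.038.

0.038


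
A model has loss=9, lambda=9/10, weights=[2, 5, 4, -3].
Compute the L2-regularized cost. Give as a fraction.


L2 sq norm = sum(w^2) = 54. J = 9 + 9/10 * 54 = 288/5.

288/5


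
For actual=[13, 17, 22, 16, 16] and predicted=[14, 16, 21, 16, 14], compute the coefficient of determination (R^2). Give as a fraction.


Mean(y) = 84/5. SS_res = 7. SS_tot = 214/5. R^2 = 1 - 7/(214/5) = 179/214.

179/214


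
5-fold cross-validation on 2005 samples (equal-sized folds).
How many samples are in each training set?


Each validation fold has 2005/5 = 401 samples. Training set = 2005 - 401 = 1604.

1604


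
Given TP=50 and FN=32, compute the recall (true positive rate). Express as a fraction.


Recall = TP / (TP + FN) = 50 / 82 = 25/41.

25/41


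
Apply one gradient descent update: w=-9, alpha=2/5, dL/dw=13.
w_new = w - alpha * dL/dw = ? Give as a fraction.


w_new = -9 - 2/5 * 13 = -9 - 26/5 = -71/5.

-71/5


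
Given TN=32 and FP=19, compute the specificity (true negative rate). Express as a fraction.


Specificity = TN / (TN + FP) = 32 / 51 = 32/51.

32/51


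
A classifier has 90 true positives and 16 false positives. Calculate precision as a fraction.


Precision = TP / (TP + FP) = 90 / 106 = 45/53.

45/53


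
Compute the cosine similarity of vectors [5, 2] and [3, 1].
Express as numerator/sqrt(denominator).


dot = 17. |a|^2 = 29, |b|^2 = 10. cos = 17/sqrt(290).

17/sqrt(290)


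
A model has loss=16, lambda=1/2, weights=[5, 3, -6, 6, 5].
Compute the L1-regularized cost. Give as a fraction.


L1 norm = sum(|w|) = 25. J = 16 + 1/2 * 25 = 57/2.

57/2


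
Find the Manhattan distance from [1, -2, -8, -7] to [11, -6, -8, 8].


d = sum of absolute differences: |1-11|=10 + |-2--6|=4 + |-8--8|=0 + |-7-8|=15 = 29.

29


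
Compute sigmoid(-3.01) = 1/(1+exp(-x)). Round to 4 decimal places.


sigma(-3.01) = 1/(1+e^(3.01)) = 1/(1+20.287400) = 1/21.287400 = 0.0470.

0.0470


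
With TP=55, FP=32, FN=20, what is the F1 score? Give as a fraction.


Precision = 55/87 = 55/87. Recall = 55/75 = 11/15. F1 = 2*P*R/(P+R) = 55/81.

55/81


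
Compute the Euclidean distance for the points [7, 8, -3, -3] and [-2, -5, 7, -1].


d = sqrt(sum of squared differences). (7--2)^2=81, (8--5)^2=169, (-3-7)^2=100, (-3--1)^2=4. Sum = 354.

sqrt(354)


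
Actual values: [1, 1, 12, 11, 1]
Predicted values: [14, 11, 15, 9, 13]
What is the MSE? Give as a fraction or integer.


MSE = (1/5) * ((1-14)^2=169 + (1-11)^2=100 + (12-15)^2=9 + (11-9)^2=4 + (1-13)^2=144). Sum = 426. MSE = 426/5.

426/5


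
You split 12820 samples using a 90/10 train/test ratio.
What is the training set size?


Test set = 12820 * 10% = 1282. Training set = 12820 - 1282 = 11538.

11538


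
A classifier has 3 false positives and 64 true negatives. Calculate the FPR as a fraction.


FPR = FP / (FP + TN) = 3 / 67 = 3/67.

3/67


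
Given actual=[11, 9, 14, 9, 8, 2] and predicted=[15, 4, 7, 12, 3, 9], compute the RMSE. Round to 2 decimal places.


MSE = 28.8333. RMSE = sqrt(28.8333) = 5.37.

5.37


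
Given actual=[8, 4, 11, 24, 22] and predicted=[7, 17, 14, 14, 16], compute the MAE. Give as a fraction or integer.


MAE = (1/5) * (|8-7|=1 + |4-17|=13 + |11-14|=3 + |24-14|=10 + |22-16|=6). Sum = 33. MAE = 33/5.

33/5


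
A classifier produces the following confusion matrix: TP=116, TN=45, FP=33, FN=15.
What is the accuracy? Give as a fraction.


Accuracy = (TP + TN) / (TP + TN + FP + FN) = (116 + 45) / 209 = 161/209.

161/209


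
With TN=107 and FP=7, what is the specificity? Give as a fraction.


Specificity = TN / (TN + FP) = 107 / 114 = 107/114.

107/114


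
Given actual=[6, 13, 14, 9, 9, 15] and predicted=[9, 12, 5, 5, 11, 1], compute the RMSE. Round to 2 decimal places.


MSE = 51.1667. RMSE = sqrt(51.1667) = 7.15.

7.15


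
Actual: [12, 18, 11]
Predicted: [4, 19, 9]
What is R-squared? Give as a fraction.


Mean(y) = 41/3. SS_res = 69. SS_tot = 86/3. R^2 = 1 - 69/(86/3) = -121/86.

-121/86


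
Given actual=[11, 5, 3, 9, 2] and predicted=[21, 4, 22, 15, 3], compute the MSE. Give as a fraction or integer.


MSE = (1/5) * ((11-21)^2=100 + (5-4)^2=1 + (3-22)^2=361 + (9-15)^2=36 + (2-3)^2=1). Sum = 499. MSE = 499/5.

499/5


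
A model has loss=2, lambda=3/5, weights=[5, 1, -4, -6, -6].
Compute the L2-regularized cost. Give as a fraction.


L2 sq norm = sum(w^2) = 114. J = 2 + 3/5 * 114 = 352/5.

352/5


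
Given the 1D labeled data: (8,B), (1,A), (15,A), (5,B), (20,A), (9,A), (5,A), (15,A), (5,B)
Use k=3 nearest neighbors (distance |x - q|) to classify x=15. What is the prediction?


Distances: |8-15|=7, |1-15|=14, |15-15|=0, |5-15|=10, |20-15|=5, |9-15|=6, |5-15|=10, |15-15|=0, |5-15|=10. 3 nearest: (15,A), (15,A), (20,A). Counts: {'A': 3}. Majority class: A.

A


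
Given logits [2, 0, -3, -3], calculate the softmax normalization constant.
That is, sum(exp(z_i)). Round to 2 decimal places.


Denom = e^2=7.3891 + e^0=1.0000 + e^-3=0.0498 + e^-3=0.0498. Sum = 8.4887, which rounds to 8.49.

8.49


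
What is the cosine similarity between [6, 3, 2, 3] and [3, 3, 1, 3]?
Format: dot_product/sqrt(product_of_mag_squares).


dot = 38. |a|^2 = 58, |b|^2 = 28. cos = 38/sqrt(1624).

38/sqrt(1624)


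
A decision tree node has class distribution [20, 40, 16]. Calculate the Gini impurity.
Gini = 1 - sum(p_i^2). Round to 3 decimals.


Total = 76. Proportions: 20/76, 40/76, 16/76. sum(p_i^2) = 0.3906. Gini = 1 - 0.3906 = 0.6094, which rounds to 0.609.

0.609


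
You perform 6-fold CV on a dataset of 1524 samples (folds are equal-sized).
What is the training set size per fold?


Each validation fold has 1524/6 = 254 samples. Training set = 1524 - 254 = 1270.

1270


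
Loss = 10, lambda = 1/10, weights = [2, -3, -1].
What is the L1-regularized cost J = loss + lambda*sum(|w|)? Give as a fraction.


L1 norm = sum(|w|) = 6. J = 10 + 1/10 * 6 = 53/5.

53/5


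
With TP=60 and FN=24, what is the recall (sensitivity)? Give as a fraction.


Recall = TP / (TP + FN) = 60 / 84 = 5/7.

5/7


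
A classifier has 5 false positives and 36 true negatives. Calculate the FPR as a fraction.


FPR = FP / (FP + TN) = 5 / 41 = 5/41.

5/41


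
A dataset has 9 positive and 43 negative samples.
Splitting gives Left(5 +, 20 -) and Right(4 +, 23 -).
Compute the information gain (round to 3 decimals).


H(parent) = 0.6647. H(left) = 0.7219, H(right) = 0.6052. Weighted = (25/52)*0.7219 + (27/52)*0.6052 = 0.6613. IG = 0.6647 - 0.6613 = 0.0034, which rounds to 0.003.

0.003


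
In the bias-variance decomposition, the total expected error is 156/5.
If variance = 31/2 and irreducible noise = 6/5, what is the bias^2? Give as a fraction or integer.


Total error = bias^2 + variance + irreducible noise. So bias^2 = 156/5 - 31/2 - 6/5 = 29/2.

29/2


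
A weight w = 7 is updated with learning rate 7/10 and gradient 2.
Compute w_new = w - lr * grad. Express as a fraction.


w_new = 7 - 7/10 * 2 = 7 - 7/5 = 28/5.

28/5


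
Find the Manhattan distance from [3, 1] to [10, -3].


d = sum of absolute differences: |3-10|=7 + |1--3|=4 = 11.

11


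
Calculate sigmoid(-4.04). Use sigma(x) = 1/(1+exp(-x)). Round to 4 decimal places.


sigma(-4.04) = 1/(1+e^(4.04)) = 1/(1+56.826343) = 1/57.826343 = 0.0173.

0.0173


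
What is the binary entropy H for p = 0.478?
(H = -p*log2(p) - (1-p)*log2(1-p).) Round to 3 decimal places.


H = -0.478*log2(0.478) - 0.522*log2(0.522) = 0.999.

0.999


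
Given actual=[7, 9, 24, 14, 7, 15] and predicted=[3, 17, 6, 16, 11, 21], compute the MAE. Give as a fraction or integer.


MAE = (1/6) * (|7-3|=4 + |9-17|=8 + |24-6|=18 + |14-16|=2 + |7-11|=4 + |15-21|=6). Sum = 42. MAE = 7.

7


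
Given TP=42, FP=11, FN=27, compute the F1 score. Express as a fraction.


Precision = 42/53 = 42/53. Recall = 42/69 = 14/23. F1 = 2*P*R/(P+R) = 42/61.

42/61


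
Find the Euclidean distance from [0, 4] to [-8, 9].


d = sqrt(sum of squared differences). (0--8)^2=64, (4-9)^2=25. Sum = 89.

sqrt(89)


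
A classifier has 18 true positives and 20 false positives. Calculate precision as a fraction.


Precision = TP / (TP + FP) = 18 / 38 = 9/19.

9/19


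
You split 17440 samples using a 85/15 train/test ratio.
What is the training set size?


Test set = 17440 * 15% = 2616. Training set = 17440 - 2616 = 14824.

14824


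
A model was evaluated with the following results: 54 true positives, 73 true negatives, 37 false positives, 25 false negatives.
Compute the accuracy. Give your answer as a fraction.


Accuracy = (TP + TN) / (TP + TN + FP + FN) = (54 + 73) / 189 = 127/189.

127/189


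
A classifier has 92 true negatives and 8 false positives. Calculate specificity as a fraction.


Specificity = TN / (TN + FP) = 92 / 100 = 23/25.

23/25
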